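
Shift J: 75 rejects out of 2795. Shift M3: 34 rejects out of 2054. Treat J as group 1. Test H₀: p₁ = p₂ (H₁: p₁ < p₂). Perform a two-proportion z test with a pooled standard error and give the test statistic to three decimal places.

p̂₁ = 75/2795 ≈ 0.026834, p̂₂ = 34/2054 ≈ 0.016553.
Pooled p̂ = (75+34)/(2795+2054) = 109/4849 = 0.022479.
SE = √(0.0219736 × 0.000844637) = 0.004308.
z = (0.026834 − 0.016553)/0.004308 = 0.010281/0.004308 = 2.386.

z = 2.386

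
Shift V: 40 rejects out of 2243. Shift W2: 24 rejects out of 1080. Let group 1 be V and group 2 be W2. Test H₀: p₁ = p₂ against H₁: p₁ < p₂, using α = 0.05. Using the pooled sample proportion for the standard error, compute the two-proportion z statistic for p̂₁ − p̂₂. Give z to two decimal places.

z = -0.86

p̂₁ = 40/2243 ≈ 0.0178, p̂₂ = 24/1080 ≈ 0.0222.
Pooled p̂ = (40+24)/(2243+1080) = 64/3323 = 0.0193.
SE = √(0.0188888 × 0.00137176) = 0.0051.
z = (0.0178 − 0.0222)/0.0051 = -0.0044/0.0051 = -0.86.
p-value = P(Z < -0.862) ≈ 0.1943. With α = 0.05, fail to reject H₀.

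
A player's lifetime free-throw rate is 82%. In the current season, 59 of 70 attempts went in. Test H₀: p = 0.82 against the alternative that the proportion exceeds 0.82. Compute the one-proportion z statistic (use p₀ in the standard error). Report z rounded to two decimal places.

z = 0.50

p̂ = 59/70 = 0.8429.
Standard error under H₀: √(0.82×0.18/70) = 0.0459.
z = (0.8429 − 0.82)/0.0459 = 0.0229/0.0459 = 0.50.
p-value = P(Z > 0.498) ≈ 0.3093.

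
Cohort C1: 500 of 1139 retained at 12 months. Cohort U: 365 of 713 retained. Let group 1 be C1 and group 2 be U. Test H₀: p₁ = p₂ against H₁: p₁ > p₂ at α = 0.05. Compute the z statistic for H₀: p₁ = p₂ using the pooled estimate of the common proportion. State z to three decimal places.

z = -3.061

p̂₁ = 500/1139 ≈ 0.43898, p̂₂ = 365/713 ≈ 0.51192.
Pooled p̂ = (500+365)/(1139+713) = 865/1852 = 0.46706.
SE = √(0.248915 × 0.00228049) = 0.02383.
z = (0.43898 − 0.51192)/0.02383 = -0.07294/0.02383 = -3.061.
p-value = P(Z > -3.061) ≈ 0.9989, so at α = 0.05 we fail to reject H₀.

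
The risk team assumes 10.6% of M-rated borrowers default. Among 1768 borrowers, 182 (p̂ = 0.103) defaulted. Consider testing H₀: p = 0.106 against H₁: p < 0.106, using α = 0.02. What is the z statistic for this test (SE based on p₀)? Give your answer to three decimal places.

z = -0.418

p̂ = 182/1768 ≈ 0.10294.
Standard error under H₀: √(0.106×0.894/1768) = 0.00732.
z = (0.10294 − 0.106)/0.00732 = -0.00306/0.00732 = -0.418.
p-value = P(Z < -0.418) ≈ 0.3380; since p > α = 0.02, fail to reject H₀.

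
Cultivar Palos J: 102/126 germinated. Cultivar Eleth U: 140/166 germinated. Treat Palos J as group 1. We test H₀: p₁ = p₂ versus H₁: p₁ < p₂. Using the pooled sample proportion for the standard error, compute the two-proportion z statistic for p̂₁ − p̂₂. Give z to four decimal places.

z = -0.7605

p̂₁ = 102/126 = 0.809524, p̂₂ = 140/166 = 0.843373.
Pooled p̂ = (102+140)/(126+166) = 242/292 = 0.828767.
SE = √(p̂(1−p̂)(1/n₁+1/n₂)) = √(0.828767·0.171233·0.0139606) = √(0.00198118) = 0.044510.
z = (0.809524 − 0.843373)/0.044510 = -0.033849/0.044510 = -0.7605.
p-value = P(Z < -0.760) ≈ 0.2235.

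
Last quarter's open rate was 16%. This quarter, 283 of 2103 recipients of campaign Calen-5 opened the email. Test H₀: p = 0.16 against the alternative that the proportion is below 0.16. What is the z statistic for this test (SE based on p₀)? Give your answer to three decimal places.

p̂ = 283/2103 = 0.134570.
Standard error under H₀: √(0.16×0.84/2103) = 0.007994.
z = (0.134570 − 0.16)/0.007994 = -0.025430/0.007994 = -3.181.
p-value = P(Z < -3.181) ≈ 0.0007.

z = -3.181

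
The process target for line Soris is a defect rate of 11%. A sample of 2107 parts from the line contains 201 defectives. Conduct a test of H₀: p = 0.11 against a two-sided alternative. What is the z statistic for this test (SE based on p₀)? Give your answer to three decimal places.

z = -2.142

p̂ = 201/2107 = 0.0953963.
Standard error under H₀: √(0.11×0.89/2107) = 0.0068165.
z = (0.0953963 − 0.11)/0.0068165 = -0.0146037/0.0068165 = -2.142.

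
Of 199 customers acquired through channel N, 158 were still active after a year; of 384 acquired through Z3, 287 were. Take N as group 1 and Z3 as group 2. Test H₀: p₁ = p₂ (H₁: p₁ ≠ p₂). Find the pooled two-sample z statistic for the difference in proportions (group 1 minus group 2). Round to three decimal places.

p̂₁ = 158/199 ≈ 0.79397, p̂₂ = 287/384 ≈ 0.74740.
Pooled p̂ = (158+287)/(199+384) = 445/583 = 0.76329.
SE = √(0.180677 × 0.00762929) = 0.03713.
z = (0.79397 − 0.74740)/0.03713 = 0.04657/0.03713 = 1.254.
p-value = 2·P(Z > 1.254) ≈ 0.2097.

z = 1.254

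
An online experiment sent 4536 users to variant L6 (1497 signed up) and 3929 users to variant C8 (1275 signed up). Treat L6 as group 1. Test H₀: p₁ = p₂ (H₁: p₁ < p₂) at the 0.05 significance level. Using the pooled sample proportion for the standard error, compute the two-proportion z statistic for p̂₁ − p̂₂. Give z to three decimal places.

p̂₁ = 1497/4536 ≈ 0.330026, p̂₂ = 1275/3929 ≈ 0.324510.
Pooled p̂ = (1497+1275)/(4536+3929) = 2772/8465 = 0.327466.
SE = √(p̂(1−p̂)(1/n₁+1/n₂)) = √(0.327466·0.672534·0.000474976) = √(0.000104605) = 0.010228.
z = (0.330026 − 0.324510)/0.010228 = 0.005516/0.010228 = 0.539.
p-value = P(Z < 0.539) ≈ 0.7052, so at α = 0.05 we fail to reject H₀.

z = 0.539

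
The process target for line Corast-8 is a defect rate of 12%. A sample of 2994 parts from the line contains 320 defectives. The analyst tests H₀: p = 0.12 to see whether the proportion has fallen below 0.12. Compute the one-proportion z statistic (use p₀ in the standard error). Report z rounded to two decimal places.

p̂ = 320/2994 ≈ 0.10688.
Standard error under H₀: √(0.12×0.88/2994) = 0.00594.
z = (0.10688 − 0.12)/0.00594 = -0.01312/0.00594 = -2.21.
p-value = P(Z < -2.209) ≈ 0.0136.

z = -2.21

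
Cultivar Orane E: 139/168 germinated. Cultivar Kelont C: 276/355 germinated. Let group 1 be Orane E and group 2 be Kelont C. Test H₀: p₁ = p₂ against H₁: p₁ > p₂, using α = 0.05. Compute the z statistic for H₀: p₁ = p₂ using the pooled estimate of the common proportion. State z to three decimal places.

z = 1.317

p̂₁ = 139/168 ≈ 0.82738, p̂₂ = 276/355 ≈ 0.77746.
Pooled p̂ = (139+276)/(168+355) = 415/523 = 0.79350.
SE = √(p̂(1−p̂)(1/n₁+1/n₂)) = √(0.79350·0.20650·0.00876928) = √(0.00143692) = 0.03791.
z = (0.82738 − 0.77746)/0.03791 = 0.04992/0.03791 = 1.317.
p-value = P(Z > 1.317) ≈ 0.0940; since p > α = 0.05, fail to reject H₀.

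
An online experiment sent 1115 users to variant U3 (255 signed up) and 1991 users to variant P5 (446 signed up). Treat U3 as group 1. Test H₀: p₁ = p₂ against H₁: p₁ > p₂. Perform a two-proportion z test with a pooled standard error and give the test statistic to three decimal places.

z = 0.300

p̂₁ = 255/1115 ≈ 0.22870, p̂₂ = 446/1991 ≈ 0.22401.
Pooled p̂ = (255+446)/(1115+1991) = 701/3106 = 0.22569.
SE = √(0.174755 × 0.00139912) = 0.01564.
z = (0.22870 − 0.22401)/0.01564 = 0.00469/0.01564 = 0.300.
p-value = P(Z > 0.300) ≈ 0.3821.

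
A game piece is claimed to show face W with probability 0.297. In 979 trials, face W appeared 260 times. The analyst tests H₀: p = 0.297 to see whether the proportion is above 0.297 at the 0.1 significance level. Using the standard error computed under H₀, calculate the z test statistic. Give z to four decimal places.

z = -2.1517

p̂ = 260/979 ≈ 0.265577.
SE = √(p₀(1−p₀)/n) = √(0.20879/979) = 0.014604.
z = (0.265577 − 0.297)/0.014604 = -0.031423/0.014604 = -2.1517.
p-value = P(Z > -2.152) ≈ 0.9843. With α = 0.1, fail to reject H₀.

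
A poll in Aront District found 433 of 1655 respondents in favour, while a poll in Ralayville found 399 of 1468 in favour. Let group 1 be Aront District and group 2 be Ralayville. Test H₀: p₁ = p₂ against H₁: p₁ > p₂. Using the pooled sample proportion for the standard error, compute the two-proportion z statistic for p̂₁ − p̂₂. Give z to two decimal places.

z = -0.64

p̂₁ = 433/1655 = 0.26163, p̂₂ = 399/1468 = 0.27180.
Pooled p̂ = (433+399)/(1655+1468) = 832/3123 = 0.26641.
SE = √(p̂(1−p̂)(1/n₁+1/n₂)) = √(0.26641·0.73359·0.00128543) = √(0.000251219) = 0.01585.
z = (0.26163 − 0.27180)/0.01585 = -0.01017/0.01585 = -0.64.
p-value = P(Z > -0.641) ≈ 0.7394.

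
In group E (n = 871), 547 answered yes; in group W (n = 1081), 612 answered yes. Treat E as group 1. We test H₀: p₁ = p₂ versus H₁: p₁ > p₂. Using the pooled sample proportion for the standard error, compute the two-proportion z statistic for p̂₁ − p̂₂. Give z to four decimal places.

p̂₁ = 547/871 ≈ 0.628014, p̂₂ = 612/1081 ≈ 0.566142.
Pooled p̂ = (547+612)/(871+1081) = 1159/1952 = 0.593750.
SE = √(p̂(1−p̂)(1/n₁+1/n₂)) = √(0.593750·0.406250·0.00207318) = √(0.000500072) = 0.022362.
z = (0.628014 − 0.566142)/0.022362 = 0.061872/0.022362 = 2.7668.
p-value = P(Z > 2.767) ≈ 0.0028.

z = 2.7668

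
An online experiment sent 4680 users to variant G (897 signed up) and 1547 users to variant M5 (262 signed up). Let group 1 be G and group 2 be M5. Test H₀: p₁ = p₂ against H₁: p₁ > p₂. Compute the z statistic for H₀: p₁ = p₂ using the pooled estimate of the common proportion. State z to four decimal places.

z = 1.9543

p̂₁ = 897/4680 ≈ 0.1916667, p̂₂ = 262/1547 ≈ 0.1693601.
Pooled p̂ = (897+262)/(4680+1547) = 1159/6227 = 0.1861249.
SE = √(0.151482 × 0.000860088) = 0.0114144.
z = (0.1916667 − 0.1693601)/0.0114144 = 0.0223066/0.0114144 = 1.9543.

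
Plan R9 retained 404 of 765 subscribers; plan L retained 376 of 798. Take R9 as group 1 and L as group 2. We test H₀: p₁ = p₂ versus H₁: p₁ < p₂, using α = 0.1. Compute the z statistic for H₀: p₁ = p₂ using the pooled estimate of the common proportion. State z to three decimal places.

p̂₁ = 404/765 ≈ 0.52810, p̂₂ = 376/798 ≈ 0.47118.
Pooled p̂ = (404+376)/(765+798) = 780/1563 = 0.49904.
SE = √(0.249999 × 0.00256032) = 0.02530.
z = (0.52810 − 0.47118)/0.02530 = 0.05692/0.02530 = 2.250.
p-value = P(Z < 2.250) ≈ 0.9878; since p > α = 0.1, fail to reject H₀.

z = 2.250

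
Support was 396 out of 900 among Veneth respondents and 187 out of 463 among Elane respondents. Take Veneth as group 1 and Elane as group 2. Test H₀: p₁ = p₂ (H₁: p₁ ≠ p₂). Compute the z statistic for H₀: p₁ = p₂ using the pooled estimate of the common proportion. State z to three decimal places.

z = 1.276

p̂₁ = 396/900 ≈ 0.44000, p̂₂ = 187/463 ≈ 0.40389.
Pooled p̂ = (396+187)/(900+463) = 583/1363 = 0.42773.
SE = √(p̂(1−p̂)(1/n₁+1/n₂)) = √(0.42773·0.57227·0.00327094) = √(0.000800652) = 0.02830.
z = (0.44000 − 0.40389)/0.02830 = 0.03611/0.02830 = 1.276.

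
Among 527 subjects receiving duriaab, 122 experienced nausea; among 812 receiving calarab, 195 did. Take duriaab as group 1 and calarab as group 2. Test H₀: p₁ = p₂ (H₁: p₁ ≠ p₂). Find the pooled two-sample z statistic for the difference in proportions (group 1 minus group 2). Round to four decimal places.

z = -0.3637

p̂₁ = 122/527 = 0.231499, p̂₂ = 195/812 = 0.240148.
Pooled p̂ = (122+195)/(527+812) = 317/1339 = 0.236744.
SE = √(p̂(1−p̂)(1/n₁+1/n₂)) = √(0.236744·0.763256·0.00312906) = √(0.000565409) = 0.023778.
z = (0.231499 − 0.240148)/0.023778 = -0.008649/0.023778 = -0.3637.
p-value = 2·P(Z > 0.364) ≈ 0.7161.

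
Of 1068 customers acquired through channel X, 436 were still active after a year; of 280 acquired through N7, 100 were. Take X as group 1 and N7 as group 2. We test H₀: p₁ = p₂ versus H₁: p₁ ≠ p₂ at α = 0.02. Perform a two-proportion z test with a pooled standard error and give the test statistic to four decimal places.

z = 1.5550

p̂₁ = 436/1068 = 0.408240, p̂₂ = 100/280 = 0.357143.
Pooled p̂ = (436+100)/(1068+280) = 536/1348 = 0.397626.
SE = √(p̂(1−p̂)(1/n₁+1/n₂)) = √(0.397626·0.602374·0.00450776) = √(0.0010797) = 0.032859.
z = (0.408240 − 0.357143)/0.032859 = 0.051097/0.032859 = 1.5550.
Two-sided p-value ≈ 2·Φ(−1.555) = 0.1199. With α = 0.02, fail to reject H₀.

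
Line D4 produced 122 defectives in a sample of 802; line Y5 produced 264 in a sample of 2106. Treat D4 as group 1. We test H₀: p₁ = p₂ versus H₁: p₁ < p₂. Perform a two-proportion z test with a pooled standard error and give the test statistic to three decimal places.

z = 1.901

p̂₁ = 122/802 = 0.15212, p̂₂ = 264/2106 = 0.12536.
Pooled p̂ = (122+264)/(802+2106) = 386/2908 = 0.13274.
SE = √(p̂(1−p̂)(1/n₁+1/n₂)) = √(0.13274·0.86726·0.00172172) = √(0.000198201) = 0.01408.
z = (0.15212 − 0.12536)/0.01408 = 0.02676/0.01408 = 1.901.
p-value = P(Z < 1.901) ≈ 0.9714.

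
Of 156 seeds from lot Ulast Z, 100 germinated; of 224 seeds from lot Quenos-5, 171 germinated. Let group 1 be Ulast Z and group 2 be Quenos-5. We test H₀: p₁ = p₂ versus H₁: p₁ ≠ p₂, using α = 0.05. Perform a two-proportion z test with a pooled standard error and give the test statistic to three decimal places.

p̂₁ = 100/156 ≈ 0.641026, p̂₂ = 171/224 ≈ 0.763393.
Pooled p̂ = (100+171)/(156+224) = 271/380 = 0.713158.
SE = √(0.204564 × 0.0108745) = 0.047165.
z = (0.641026 − 0.763393)/0.047165 = -0.122367/0.047165 = -2.594.
Two-sided p-value ≈ 2·Φ(−2.594) = 0.0095. With α = 0.05, reject H₀.

z = -2.594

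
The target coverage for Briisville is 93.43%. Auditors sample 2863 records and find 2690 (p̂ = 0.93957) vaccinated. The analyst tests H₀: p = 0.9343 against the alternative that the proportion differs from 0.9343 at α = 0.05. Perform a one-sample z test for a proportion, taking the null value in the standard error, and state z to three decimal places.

z = 1.139

p̂ = 2690/2863 ≈ 0.939574.
SE = √(p₀(1−p₀)/n) = √(0.061384/2863) = 0.004630.
z = (0.939574 − 0.9343)/0.004630 = 0.005274/0.004630 = 1.139.
Two-sided p-value ≈ 2·Φ(−1.139) = 0.2547; since p > α = 0.05, fail to reject H₀.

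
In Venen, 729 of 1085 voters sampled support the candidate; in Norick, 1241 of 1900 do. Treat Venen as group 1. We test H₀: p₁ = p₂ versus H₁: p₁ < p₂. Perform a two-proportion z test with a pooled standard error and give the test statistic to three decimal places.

z = 1.039

p̂₁ = 729/1085 ≈ 0.67189, p̂₂ = 1241/1900 ≈ 0.65316.
Pooled p̂ = (729+1241)/(1085+1900) = 1970/2985 = 0.65997.
SE = √(p̂(1−p̂)(1/n₁+1/n₂)) = √(0.65997·0.34003·0.00144797) = √(0.000324941) = 0.01803.
z = (0.67189 − 0.65316)/0.01803 = 0.01873/0.01803 = 1.039.
p-value = P(Z < 1.039) ≈ 0.8506.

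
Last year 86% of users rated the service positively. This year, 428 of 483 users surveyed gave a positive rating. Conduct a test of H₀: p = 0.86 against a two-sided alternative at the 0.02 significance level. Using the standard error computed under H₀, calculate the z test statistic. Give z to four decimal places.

z = 1.6549

p̂ = 428/483 ≈ 0.886128.
SE = √(p₀(1−p₀)/n) = √(0.1204/483) = 0.015788.
z = (0.886128 − 0.86)/0.015788 = 0.026128/0.015788 = 1.6549.
Two-sided p-value ≈ 2·Φ(−1.655) = 0.0979. With α = 0.02, fail to reject H₀.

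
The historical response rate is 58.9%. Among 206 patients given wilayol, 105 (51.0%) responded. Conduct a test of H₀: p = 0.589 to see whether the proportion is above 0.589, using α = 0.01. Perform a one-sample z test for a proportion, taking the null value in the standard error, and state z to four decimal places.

p̂ = 105/206 = 0.509709.
Under H₀, SE = √(0.589·0.411/206) = √(0.00117514) = 0.034280.
z = (0.509709 − 0.589)/0.034280 = -0.079291/0.034280 = -2.3130.
p-value = P(Z > -2.313) ≈ 0.9896; since p > α = 0.01, fail to reject H₀.

z = -2.3130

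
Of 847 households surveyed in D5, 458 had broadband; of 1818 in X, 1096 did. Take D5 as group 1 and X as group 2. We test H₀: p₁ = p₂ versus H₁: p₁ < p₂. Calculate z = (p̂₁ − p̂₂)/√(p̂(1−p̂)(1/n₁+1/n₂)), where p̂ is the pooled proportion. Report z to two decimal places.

z = -3.03

p̂₁ = 458/847 ≈ 0.5407, p̂₂ = 1096/1818 ≈ 0.6029.
Pooled p̂ = (458+1096)/(847+1818) = 1554/2665 = 0.5831.
SE = √(0.243092 × 0.00173069) = 0.0205.
z = (0.5407 − 0.6029)/0.0205 = -0.0622/0.0205 = -3.03.
p-value = P(Z < -3.029) ≈ 0.0012.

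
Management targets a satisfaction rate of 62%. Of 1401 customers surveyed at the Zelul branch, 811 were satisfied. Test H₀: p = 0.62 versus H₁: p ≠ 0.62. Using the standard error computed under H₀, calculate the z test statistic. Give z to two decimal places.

z = -3.17

p̂ = 811/1401 = 0.57887.
Under H₀, SE = √(0.62·0.38/1401) = √(0.000168166) = 0.01297.
z = (0.57887 − 0.62)/0.01297 = -0.04113/0.01297 = -3.17.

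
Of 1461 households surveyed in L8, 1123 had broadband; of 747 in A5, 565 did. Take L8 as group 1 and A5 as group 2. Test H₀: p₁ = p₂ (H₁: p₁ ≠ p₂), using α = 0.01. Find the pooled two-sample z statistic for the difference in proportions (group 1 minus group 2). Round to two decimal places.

z = 0.64

p̂₁ = 1123/1461 ≈ 0.7687, p̂₂ = 565/747 ≈ 0.7564.
Pooled p̂ = (1123+565)/(1461+747) = 1688/2208 = 0.7645.
SE = √(p̂(1−p̂)(1/n₁+1/n₂)) = √(0.7645·0.2355·0.00202315) = √(0.000364255) = 0.0191.
z = (0.7687 − 0.7564)/0.0191 = 0.0123/0.0191 = 0.64.
p-value = 2·P(Z > 0.644) ≈ 0.5195, so at α = 0.01 we fail to reject H₀.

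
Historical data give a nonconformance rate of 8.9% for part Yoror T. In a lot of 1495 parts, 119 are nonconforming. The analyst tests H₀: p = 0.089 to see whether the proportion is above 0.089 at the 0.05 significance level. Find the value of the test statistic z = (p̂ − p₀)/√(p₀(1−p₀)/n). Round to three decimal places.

p̂ = 119/1495 ≈ 0.07960.
SE = √(p₀(1−p₀)/n) = √(0.081079/1495) = 0.00736.
z = (0.07960 − 0.089)/0.00736 = -0.00940/0.00736 = -1.277.
p-value = P(Z > -1.277) ≈ 0.8991; since p > α = 0.05, fail to reject H₀.

z = -1.277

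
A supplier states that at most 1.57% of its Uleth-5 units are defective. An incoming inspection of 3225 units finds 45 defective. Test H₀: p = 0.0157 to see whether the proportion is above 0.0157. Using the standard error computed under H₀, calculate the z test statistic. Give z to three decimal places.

z = -0.798

p̂ = 45/3225 ≈ 0.013953.
Standard error under H₀: √(0.0157×0.9843/3225) = 0.002189.
z = (0.013953 − 0.0157)/0.002189 = -0.001747/0.002189 = -0.798.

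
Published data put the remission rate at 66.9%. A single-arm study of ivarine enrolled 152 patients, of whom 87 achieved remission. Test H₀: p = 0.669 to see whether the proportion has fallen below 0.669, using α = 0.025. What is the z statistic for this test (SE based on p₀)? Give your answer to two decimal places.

z = -2.53

p̂ = 87/152 = 0.5724.
Under H₀, SE = √(0.669·0.331/152) = √(0.00145684) = 0.0382.
z = (0.5724 − 0.669)/0.0382 = -0.0966/0.0382 = -2.53.
p-value = P(Z < -2.532) ≈ 0.0057, so at α = 0.025 we reject H₀.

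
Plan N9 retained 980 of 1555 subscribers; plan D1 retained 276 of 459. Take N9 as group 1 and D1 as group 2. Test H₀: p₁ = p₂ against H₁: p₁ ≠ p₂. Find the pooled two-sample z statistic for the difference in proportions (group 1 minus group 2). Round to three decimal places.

z = 1.124

p̂₁ = 980/1555 ≈ 0.63023, p̂₂ = 276/459 ≈ 0.60131.
Pooled p̂ = (980+276)/(1555+459) = 1256/2014 = 0.62363.
SE = √(0.234714 × 0.00282174) = 0.02574.
z = (0.63023 − 0.60131)/0.02574 = 0.02892/0.02574 = 1.124.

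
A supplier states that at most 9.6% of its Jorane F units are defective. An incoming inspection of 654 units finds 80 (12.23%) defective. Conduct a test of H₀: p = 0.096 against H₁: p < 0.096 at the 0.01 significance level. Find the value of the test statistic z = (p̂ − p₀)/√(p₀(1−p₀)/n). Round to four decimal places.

z = 2.2852

p̂ = 80/654 = 0.1223242.
Standard error under H₀: √(0.096×0.904/654) = 0.0115194.
z = (0.1223242 − 0.096)/0.0115194 = 0.0263242/0.0115194 = 2.2852.
p-value = P(Z < 2.285) ≈ 0.9888; since p > α = 0.01, fail to reject H₀.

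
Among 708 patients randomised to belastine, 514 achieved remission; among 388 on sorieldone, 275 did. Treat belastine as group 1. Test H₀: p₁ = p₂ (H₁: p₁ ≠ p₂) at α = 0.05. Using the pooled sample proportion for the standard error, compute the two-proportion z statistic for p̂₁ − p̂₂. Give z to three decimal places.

z = 0.607

p̂₁ = 514/708 ≈ 0.725989, p̂₂ = 275/388 ≈ 0.708763.
Pooled p̂ = (514+275)/(708+388) = 789/1096 = 0.719891.
SE = √(0.201648 × 0.00398975) = 0.028364.
z = (0.725989 − 0.708763)/0.028364 = 0.017226/0.028364 = 0.607.
p-value = 2·P(Z > 0.607) ≈ 0.5436; since p > α = 0.05, fail to reject H₀.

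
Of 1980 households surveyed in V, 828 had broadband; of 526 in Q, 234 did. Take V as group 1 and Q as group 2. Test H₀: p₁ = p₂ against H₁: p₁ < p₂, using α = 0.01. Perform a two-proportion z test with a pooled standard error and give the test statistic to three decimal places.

p̂₁ = 828/1980 = 0.41818, p̂₂ = 234/526 = 0.44487.
Pooled p̂ = (828+234)/(1980+526) = 1062/2506 = 0.42378.
SE = √(0.244191 × 0.00240619) = 0.02424.
z = (0.41818 − 0.44487)/0.02424 = -0.02669/0.02424 = -1.101.
p-value = P(Z < -1.101) ≈ 0.1355. With α = 0.01, fail to reject H₀.

z = -1.101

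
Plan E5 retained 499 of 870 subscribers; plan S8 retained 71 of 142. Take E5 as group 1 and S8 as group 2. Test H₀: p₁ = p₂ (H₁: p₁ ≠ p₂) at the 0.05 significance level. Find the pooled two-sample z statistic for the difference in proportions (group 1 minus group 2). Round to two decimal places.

p̂₁ = 499/870 ≈ 0.5736, p̂₂ = 71/142 ≈ 0.5000.
Pooled p̂ = (499+71)/(870+142) = 570/1012 = 0.5632.
SE = √(0.246001 × 0.00819168) = 0.0449.
z = (0.5736 − 0.5000)/0.0449 = 0.0736/0.0449 = 1.64.
Two-sided p-value ≈ 2·Φ(−1.639) = 0.1013; since p > α = 0.05, fail to reject H₀.

z = 1.64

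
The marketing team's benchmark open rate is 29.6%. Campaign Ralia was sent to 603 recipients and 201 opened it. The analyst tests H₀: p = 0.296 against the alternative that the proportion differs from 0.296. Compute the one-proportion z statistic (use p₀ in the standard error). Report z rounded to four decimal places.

p̂ = 201/603 = 0.3333333.
SE = √(p₀(1−p₀)/n) = √(0.20838/603) = 0.0185897.
z = (0.3333333 − 0.296)/0.0185897 = 0.0373333/0.0185897 = 2.0083.

z = 2.0083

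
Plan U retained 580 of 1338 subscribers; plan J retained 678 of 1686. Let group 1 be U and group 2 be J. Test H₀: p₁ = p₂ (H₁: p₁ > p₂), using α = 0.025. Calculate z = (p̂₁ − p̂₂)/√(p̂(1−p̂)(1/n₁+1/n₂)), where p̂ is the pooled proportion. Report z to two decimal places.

z = 1.74

p̂₁ = 580/1338 = 0.4335, p̂₂ = 678/1686 = 0.4021.
Pooled p̂ = (580+678)/(1338+1686) = 1258/3024 = 0.4160.
SE = √(p̂(1−p̂)(1/n₁+1/n₂)) = √(0.4160·0.5840·0.0013405) = √(0.000325669) = 0.0180.
z = (0.4335 − 0.4021)/0.0180 = 0.0314/0.0180 = 1.74.
p-value = P(Z > 1.737) ≈ 0.0412; since p > α = 0.025, fail to reject H₀.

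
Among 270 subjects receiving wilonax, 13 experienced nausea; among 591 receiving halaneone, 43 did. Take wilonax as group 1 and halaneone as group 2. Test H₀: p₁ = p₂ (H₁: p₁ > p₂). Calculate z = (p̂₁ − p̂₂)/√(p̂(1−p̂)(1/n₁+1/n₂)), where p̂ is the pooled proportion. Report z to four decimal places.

p̂₁ = 13/270 = 0.048148, p̂₂ = 43/591 = 0.072758.
Pooled p̂ = (13+43)/(270+591) = 56/861 = 0.065041.
SE = √(p̂(1−p̂)(1/n₁+1/n₂)) = √(0.065041·0.934959·0.00539575) = √(0.000328118) = 0.018114.
z = (0.048148 − 0.072758)/0.018114 = -0.024610/0.018114 = -1.3586.

z = -1.3586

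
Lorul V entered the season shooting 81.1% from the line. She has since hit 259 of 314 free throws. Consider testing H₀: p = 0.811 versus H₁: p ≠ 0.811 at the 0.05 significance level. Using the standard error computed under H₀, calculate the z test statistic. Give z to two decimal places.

p̂ = 259/314 ≈ 0.82484.
Standard error under H₀: √(0.811×0.189/314) = 0.02209.
z = (0.82484 − 0.811)/0.02209 = 0.01384/0.02209 = 0.63.
Two-sided p-value ≈ 2·Φ(−0.626) = 0.5310; since p > α = 0.05, fail to reject H₀.

z = 0.63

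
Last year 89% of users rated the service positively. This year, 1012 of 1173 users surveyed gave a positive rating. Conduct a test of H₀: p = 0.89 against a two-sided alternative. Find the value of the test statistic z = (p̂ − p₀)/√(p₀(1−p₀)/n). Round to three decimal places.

z = -2.983

p̂ = 1012/1173 = 0.862745.
SE = √(p₀(1−p₀)/n) = √(0.0979/1173) = 0.009136.
z = (0.862745 − 0.89)/0.009136 = -0.027255/0.009136 = -2.983.
Two-sided p-value ≈ 2·Φ(−2.983) = 0.0029.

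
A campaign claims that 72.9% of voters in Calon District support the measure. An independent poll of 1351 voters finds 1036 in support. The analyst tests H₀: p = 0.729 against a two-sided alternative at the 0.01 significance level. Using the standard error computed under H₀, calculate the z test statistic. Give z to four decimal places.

z = 3.1291

p̂ = 1036/1351 ≈ 0.7668394.
Standard error under H₀: √(0.729×0.271/1351) = 0.0120926.
z = (0.7668394 − 0.729)/0.0120926 = 0.0378394/0.0120926 = 3.1291.
p-value = 2·P(Z > 3.129) ≈ 0.0018. With α = 0.01, reject H₀.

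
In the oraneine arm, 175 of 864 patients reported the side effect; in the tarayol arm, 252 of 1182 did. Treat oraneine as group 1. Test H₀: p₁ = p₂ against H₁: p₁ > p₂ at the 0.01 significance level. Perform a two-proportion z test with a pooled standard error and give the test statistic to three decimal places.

z = -0.586

p̂₁ = 175/864 ≈ 0.202546, p̂₂ = 252/1182 ≈ 0.213198.
Pooled p̂ = (175+252)/(864+1182) = 427/2046 = 0.208700.
SE = √(0.165144 × 0.00200343) = 0.018189.
z = (0.202546 − 0.213198)/0.018189 = -0.010652/0.018189 = -0.586.
p-value = P(Z > -0.586) ≈ 0.7209, so at α = 0.01 we fail to reject H₀.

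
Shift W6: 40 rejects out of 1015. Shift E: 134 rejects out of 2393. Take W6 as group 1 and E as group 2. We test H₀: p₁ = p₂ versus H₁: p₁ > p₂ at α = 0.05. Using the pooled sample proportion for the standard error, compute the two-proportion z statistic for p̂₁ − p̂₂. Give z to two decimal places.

p̂₁ = 40/1015 ≈ 0.03941, p̂₂ = 134/2393 ≈ 0.05600.
Pooled p̂ = (40+134)/(1015+2393) = 174/3408 = 0.05106.
SE = √(p̂(1−p̂)(1/n₁+1/n₂)) = √(0.05106·0.94894·0.00140311) = √(6.798e-05) = 0.00824.
z = (0.03941 − 0.05600)/0.00824 = -0.01659/0.00824 = -2.01.
p-value = P(Z > -2.012) ≈ 0.9779. With α = 0.05, fail to reject H₀.

z = -2.01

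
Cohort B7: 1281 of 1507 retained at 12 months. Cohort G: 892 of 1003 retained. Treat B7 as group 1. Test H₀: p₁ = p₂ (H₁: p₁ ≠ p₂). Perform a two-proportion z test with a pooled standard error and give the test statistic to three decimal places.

p̂₁ = 1281/1507 ≈ 0.85003, p̂₂ = 892/1003 ≈ 0.88933.
Pooled p̂ = (1281+892)/(1507+1003) = 2173/2510 = 0.86574.
SE = √(0.116236 × 0.00166058) = 0.01389.
z = (0.85003 − 0.88933)/0.01389 = -0.03930/0.01389 = -2.829.

z = -2.829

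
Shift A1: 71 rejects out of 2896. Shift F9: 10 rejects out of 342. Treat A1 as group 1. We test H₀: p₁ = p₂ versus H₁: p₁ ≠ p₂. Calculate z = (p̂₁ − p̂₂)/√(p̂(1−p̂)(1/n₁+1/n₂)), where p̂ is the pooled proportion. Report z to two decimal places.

p̂₁ = 71/2896 = 0.0245, p̂₂ = 10/342 = 0.0292.
Pooled p̂ = (71+10)/(2896+342) = 81/3238 = 0.0250.
SE = √(p̂(1−p̂)(1/n₁+1/n₂)) = √(0.0250·0.9750·0.00326928) = √(7.97367e-05) = 0.0089.
z = (0.0245 − 0.0292)/0.0089 = -0.0047/0.0089 = -0.53.
Two-sided p-value ≈ 2·Φ(−0.529) = 0.5968.

z = -0.53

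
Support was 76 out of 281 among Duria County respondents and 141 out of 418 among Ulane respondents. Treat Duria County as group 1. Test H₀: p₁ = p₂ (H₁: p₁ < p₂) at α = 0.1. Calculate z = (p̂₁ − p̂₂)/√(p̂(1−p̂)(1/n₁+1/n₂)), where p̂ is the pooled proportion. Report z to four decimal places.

z = -1.8732

p̂₁ = 76/281 ≈ 0.270463, p̂₂ = 141/418 ≈ 0.337321.
Pooled p̂ = (76+141)/(281+418) = 217/699 = 0.310443.
SE = √(0.214068 × 0.00595106) = 0.035692.
z = (0.270463 − 0.337321)/0.035692 = -0.066858/0.035692 = -1.8732.
p-value = P(Z < -1.873) ≈ 0.0305; since p < α = 0.1, reject H₀.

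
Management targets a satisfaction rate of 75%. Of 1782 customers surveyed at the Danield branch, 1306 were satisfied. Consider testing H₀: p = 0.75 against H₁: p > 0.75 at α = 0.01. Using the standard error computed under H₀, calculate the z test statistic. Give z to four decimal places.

z = -1.6686

p̂ = 1306/1782 = 0.732884.
Standard error under H₀: √(0.75×0.25/1782) = 0.010258.
z = (0.732884 − 0.75)/0.010258 = -0.017116/0.010258 = -1.6686.
p-value = P(Z > -1.669) ≈ 0.9524, so at α = 0.01 we fail to reject H₀.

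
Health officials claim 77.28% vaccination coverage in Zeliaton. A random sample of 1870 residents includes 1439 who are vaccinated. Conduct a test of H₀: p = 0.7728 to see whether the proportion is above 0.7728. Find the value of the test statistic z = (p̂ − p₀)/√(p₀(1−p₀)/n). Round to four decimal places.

z = -0.3386

p̂ = 1439/1870 ≈ 0.769519.
SE = √(p₀(1−p₀)/n) = √(0.17558/1870) = 0.009690.
z = (0.769519 − 0.7728)/0.009690 = -0.003281/0.009690 = -0.3386.
p-value = P(Z > -0.339) ≈ 0.6326.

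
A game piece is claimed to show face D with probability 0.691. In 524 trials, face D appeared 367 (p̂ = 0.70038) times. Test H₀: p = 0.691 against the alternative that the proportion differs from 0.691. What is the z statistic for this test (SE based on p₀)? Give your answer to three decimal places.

p̂ = 367/524 = 0.70038.
Standard error under H₀: √(0.691×0.309/524) = 0.02019.
z = (0.70038 − 0.691)/0.02019 = 0.00938/0.02019 = 0.465.

z = 0.465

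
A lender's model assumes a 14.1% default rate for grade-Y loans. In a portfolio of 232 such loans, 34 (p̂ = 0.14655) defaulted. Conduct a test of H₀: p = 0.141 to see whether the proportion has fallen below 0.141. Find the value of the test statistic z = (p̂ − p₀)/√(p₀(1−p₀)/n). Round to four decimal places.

p̂ = 34/232 = 0.146552.
Standard error under H₀: √(0.141×0.859/232) = 0.022849.
z = (0.146552 − 0.141)/0.022849 = 0.005552/0.022849 = 0.2430.

z = 0.2430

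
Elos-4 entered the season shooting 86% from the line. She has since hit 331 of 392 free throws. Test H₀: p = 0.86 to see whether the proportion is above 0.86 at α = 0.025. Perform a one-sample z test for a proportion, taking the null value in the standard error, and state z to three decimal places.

p̂ = 331/392 = 0.844388.
Standard error under H₀: √(0.86×0.14/392) = 0.017525.
z = (0.844388 − 0.86)/0.017525 = -0.015612/0.017525 = -0.891.
p-value = P(Z > -0.891) ≈ 0.8135. With α = 0.025, fail to reject H₀.

z = -0.891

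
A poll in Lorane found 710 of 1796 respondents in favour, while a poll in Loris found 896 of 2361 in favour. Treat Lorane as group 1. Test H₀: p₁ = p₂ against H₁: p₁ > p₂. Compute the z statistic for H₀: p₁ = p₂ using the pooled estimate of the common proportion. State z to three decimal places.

p̂₁ = 710/1796 = 0.395323, p̂₂ = 896/2361 = 0.379500.
Pooled p̂ = (710+896)/(1796+2361) = 1606/4157 = 0.386336.
SE = √(0.237081 × 0.000980342) = 0.015245.
z = (0.395323 − 0.379500)/0.015245 = 0.015823/0.015245 = 1.038.

z = 1.038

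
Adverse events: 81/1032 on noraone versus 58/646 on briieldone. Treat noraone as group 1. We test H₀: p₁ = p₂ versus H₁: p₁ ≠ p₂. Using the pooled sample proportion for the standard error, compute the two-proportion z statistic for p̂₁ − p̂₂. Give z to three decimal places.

p̂₁ = 81/1032 ≈ 0.078488, p̂₂ = 58/646 ≈ 0.089783.
Pooled p̂ = (81+58)/(1032+646) = 139/1678 = 0.082837.
SE = √(p̂(1−p̂)(1/n₁+1/n₂)) = √(0.082837·0.917163·0.00251698) = √(0.000191227) = 0.013828.
z = (0.078488 − 0.089783)/0.013828 = -0.011295/0.013828 = -0.817.
p-value = 2·P(Z > 0.817) ≈ 0.4141.

z = -0.817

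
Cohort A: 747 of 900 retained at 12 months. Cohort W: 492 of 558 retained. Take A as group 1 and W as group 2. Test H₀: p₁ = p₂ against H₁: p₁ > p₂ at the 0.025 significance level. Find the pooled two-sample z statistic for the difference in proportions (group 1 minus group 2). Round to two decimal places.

p̂₁ = 747/900 ≈ 0.83000, p̂₂ = 492/558 ≈ 0.88172.
Pooled p̂ = (747+492)/(900+558) = 1239/1458 = 0.84979.
SE = √(0.127644 × 0.00290323) = 0.01925.
z = (0.83000 − 0.88172)/0.01925 = -0.05172/0.01925 = -2.69.
p-value = P(Z > -2.687) ≈ 0.9964, so at α = 0.025 we fail to reject H₀.

z = -2.69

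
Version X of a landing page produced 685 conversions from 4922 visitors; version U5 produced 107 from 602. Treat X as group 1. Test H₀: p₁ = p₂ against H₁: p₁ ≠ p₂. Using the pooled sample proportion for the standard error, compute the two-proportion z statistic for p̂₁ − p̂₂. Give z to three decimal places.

p̂₁ = 685/4922 ≈ 0.13917, p̂₂ = 107/602 ≈ 0.17774.
Pooled p̂ = (685+107)/(4922+602) = 792/5524 = 0.14337.
SE = √(0.122818 × 0.0018643) = 0.01513.
z = (0.13917 − 0.17774)/0.01513 = -0.03857/0.01513 = -2.549.
Two-sided p-value ≈ 2·Φ(−2.549) = 0.0108.

z = -2.549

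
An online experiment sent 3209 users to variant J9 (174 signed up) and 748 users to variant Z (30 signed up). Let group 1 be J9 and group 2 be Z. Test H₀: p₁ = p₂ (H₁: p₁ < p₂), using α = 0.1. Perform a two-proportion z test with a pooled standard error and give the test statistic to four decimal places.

z = 1.5722

p̂₁ = 174/3209 ≈ 0.054222, p̂₂ = 30/748 ≈ 0.040107.
Pooled p̂ = (174+30)/(3209+748) = 204/3957 = 0.051554.
SE = √(0.0488964 × 0.00164852) = 0.008978.
z = (0.054222 − 0.040107)/0.008978 = 0.014115/0.008978 = 1.5722.
p-value = P(Z < 1.572) ≈ 0.9420; since p > α = 0.1, fail to reject H₀.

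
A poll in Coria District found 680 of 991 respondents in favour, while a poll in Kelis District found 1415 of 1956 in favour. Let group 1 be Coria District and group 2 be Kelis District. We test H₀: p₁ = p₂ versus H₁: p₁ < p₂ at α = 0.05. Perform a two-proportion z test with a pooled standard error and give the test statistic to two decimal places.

z = -2.11

p̂₁ = 680/991 = 0.68618, p̂₂ = 1415/1956 = 0.72342.
Pooled p̂ = (680+1415)/(991+1956) = 2095/2947 = 0.71089.
SE = √(0.205524 × 0.00152033) = 0.01768.
z = (0.68618 − 0.72342)/0.01768 = -0.03724/0.01768 = -2.11.
p-value = P(Z < -2.107) ≈ 0.0176, so at α = 0.05 we reject H₀.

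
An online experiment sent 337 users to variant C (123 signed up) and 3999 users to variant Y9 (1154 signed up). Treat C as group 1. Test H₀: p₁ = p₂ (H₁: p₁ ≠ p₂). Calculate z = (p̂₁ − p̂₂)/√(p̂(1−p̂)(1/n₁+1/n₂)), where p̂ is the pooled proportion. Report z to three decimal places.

p̂₁ = 123/337 ≈ 0.36499, p̂₂ = 1154/3999 ≈ 0.28857.
Pooled p̂ = (123+1154)/(337+3999) = 1277/4336 = 0.29451.
SE = √(p̂(1−p̂)(1/n₁+1/n₂)) = √(0.29451·0.70549·0.00321742) = √(0.000668498) = 0.02586.
z = (0.36499 − 0.28857)/0.02586 = 0.07642/0.02586 = 2.955.
p-value = 2·P(Z > 2.955) ≈ 0.0031.

z = 2.955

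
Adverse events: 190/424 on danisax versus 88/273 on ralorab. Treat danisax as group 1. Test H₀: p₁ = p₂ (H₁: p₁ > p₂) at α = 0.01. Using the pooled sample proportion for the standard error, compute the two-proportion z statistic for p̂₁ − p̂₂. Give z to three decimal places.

p̂₁ = 190/424 = 0.44811, p̂₂ = 88/273 = 0.32234.
Pooled p̂ = (190+88)/(424+273) = 278/697 = 0.39885.
SE = √(p̂(1−p̂)(1/n₁+1/n₂)) = √(0.39885·0.60115·0.00602149) = √(0.00144377) = 0.03800.
z = (0.44811 − 0.32234)/0.03800 = 0.12577/0.03800 = 3.310.
p-value = P(Z > 3.310) ≈ 0.0005; since p < α = 0.01, reject H₀.

z = 3.310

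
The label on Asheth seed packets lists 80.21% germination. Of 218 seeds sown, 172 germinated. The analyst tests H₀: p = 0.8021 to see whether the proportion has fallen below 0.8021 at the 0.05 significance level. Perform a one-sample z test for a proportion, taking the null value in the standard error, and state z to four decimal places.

z = -0.4858

p̂ = 172/218 = 0.788991.
SE = √(p₀(1−p₀)/n) = √(0.15874/218) = 0.026984.
z = (0.788991 − 0.8021)/0.026984 = -0.013109/0.026984 = -0.4858.
p-value = P(Z < -0.486) ≈ 0.3136, so at α = 0.05 we fail to reject H₀.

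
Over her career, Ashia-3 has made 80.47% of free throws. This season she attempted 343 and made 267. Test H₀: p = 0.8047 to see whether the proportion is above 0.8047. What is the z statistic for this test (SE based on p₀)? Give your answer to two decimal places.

z = -1.23

p̂ = 267/343 ≈ 0.7784.
Under H₀, SE = √(0.8047·0.1953/343) = √(0.000458186) = 0.0214.
z = (0.7784 − 0.8047)/0.0214 = -0.0263/0.0214 = -1.23.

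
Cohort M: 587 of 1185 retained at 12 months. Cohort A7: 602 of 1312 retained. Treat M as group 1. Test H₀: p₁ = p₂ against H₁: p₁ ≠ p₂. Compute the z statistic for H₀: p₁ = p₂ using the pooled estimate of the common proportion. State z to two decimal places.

p̂₁ = 587/1185 ≈ 0.49536, p̂₂ = 602/1312 ≈ 0.45884.
Pooled p̂ = (587+602)/(1185+1312) = 1189/2497 = 0.47617.
SE = √(0.249432 × 0.00160608) = 0.02002.
z = (0.49536 − 0.45884)/0.02002 = 0.03652/0.02002 = 1.82.

z = 1.82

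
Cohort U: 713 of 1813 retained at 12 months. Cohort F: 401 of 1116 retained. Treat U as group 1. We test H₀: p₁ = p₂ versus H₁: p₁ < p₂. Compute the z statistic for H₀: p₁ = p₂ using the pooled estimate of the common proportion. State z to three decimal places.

z = 1.838

p̂₁ = 713/1813 ≈ 0.39327, p̂₂ = 401/1116 ≈ 0.35932.
Pooled p̂ = (713+401)/(1813+1116) = 1114/2929 = 0.38033.
SE = √(0.23568 × 0.00144763) = 0.01847.
z = (0.39327 − 0.35932)/0.01847 = 0.03395/0.01847 = 1.838.
p-value = P(Z < 1.838) ≈ 0.9670.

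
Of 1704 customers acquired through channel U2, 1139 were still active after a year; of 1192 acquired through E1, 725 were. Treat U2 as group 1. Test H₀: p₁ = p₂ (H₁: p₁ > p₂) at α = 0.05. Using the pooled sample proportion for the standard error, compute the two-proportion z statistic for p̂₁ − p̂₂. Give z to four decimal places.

z = 3.3293

p̂₁ = 1139/1704 = 0.6684272, p̂₂ = 725/1192 = 0.6082215.
Pooled p̂ = (1139+725)/(1704+1192) = 1864/2896 = 0.6436464.
SE = √(0.229366 × 0.00142578) = 0.0180838.
z = (0.6684272 − 0.6082215)/0.0180838 = 0.0602057/0.0180838 = 3.3293.
p-value = P(Z > 3.329) ≈ 0.0004, so at α = 0.05 we reject H₀.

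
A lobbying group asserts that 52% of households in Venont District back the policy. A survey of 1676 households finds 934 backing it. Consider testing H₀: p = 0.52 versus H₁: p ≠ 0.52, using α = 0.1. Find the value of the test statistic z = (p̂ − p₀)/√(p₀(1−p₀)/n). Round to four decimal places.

z = 3.0548

p̂ = 934/1676 = 0.5572792.
Standard error under H₀: √(0.52×0.48/1676) = 0.0122035.
z = (0.5572792 − 0.52)/0.0122035 = 0.0372792/0.0122035 = 3.0548.
p-value = 2·P(Z > 3.055) ≈ 0.0023; since p < α = 0.1, reject H₀.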